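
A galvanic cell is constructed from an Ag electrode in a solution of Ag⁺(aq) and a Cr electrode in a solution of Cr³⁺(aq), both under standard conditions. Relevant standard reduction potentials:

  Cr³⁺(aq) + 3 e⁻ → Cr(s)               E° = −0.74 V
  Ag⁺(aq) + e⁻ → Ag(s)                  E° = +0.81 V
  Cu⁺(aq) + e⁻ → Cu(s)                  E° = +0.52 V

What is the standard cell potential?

The Ag⁺/Ag couple has the higher E°, so Ag ion is reduced (cathode) and Cr is oxidized (anode).
E°cell = E°(cathode) − E°(anode) = +0.81 − (−0.74) = +1.55 V.

+1.55 V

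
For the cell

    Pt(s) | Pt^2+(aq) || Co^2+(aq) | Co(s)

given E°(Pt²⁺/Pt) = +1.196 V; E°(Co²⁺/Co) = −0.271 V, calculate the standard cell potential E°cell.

By convention the left-hand electrode in cell notation is the anode (oxidation) and the right-hand electrode is the cathode (reduction).
E°cell = E°(right) − E°(left) = −0.271 − (+1.196) = −1.467 V.
The negative sign shows that, as written, the cell would require an external voltage to drive the reaction.

−1.467 V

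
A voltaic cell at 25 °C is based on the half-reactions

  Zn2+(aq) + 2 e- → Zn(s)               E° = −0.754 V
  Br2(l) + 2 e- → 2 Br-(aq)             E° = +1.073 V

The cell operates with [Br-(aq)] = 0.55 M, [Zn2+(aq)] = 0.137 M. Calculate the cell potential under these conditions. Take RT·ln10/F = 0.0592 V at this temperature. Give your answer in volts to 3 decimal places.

Br₂/Br⁻ is reduced (cathode, E° = +1.073 V) and Zn²⁺/Zn is oxidized (anode).
E°cell = E°cat − E°an = +1.073 − (−0.754) = +1.827 V; n = 2.
For the overall reaction Br2(l) + Zn(s) → 2 Br-(aq) + Zn2+(aq), Q = [Br-(aq)]^2·[Zn2+(aq)] = 0.0414, giving log Q = −1.383.
By the Nernst equation, E = +1.827 − (0.0592/2)·(−1.383) = +1.868 V.

+1.868 V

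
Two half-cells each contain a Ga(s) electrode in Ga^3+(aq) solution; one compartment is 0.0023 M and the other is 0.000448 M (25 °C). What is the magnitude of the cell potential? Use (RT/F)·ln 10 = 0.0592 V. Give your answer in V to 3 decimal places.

For a concentration cell E°cell = 0, since both electrodes use the same couple.
The compartment with the higher Ga^3+(aq) concentration (0.0023 M) acts as the cathode; ions are reduced there and produced at the dilute (0.000448 M) anode.
With n = 3, Ecell = −(0.0592/3)·log([dilute]/[conc]) = −(0.0592/3)·log(0.000448/0.0023) = +0.014 V.

0.014 V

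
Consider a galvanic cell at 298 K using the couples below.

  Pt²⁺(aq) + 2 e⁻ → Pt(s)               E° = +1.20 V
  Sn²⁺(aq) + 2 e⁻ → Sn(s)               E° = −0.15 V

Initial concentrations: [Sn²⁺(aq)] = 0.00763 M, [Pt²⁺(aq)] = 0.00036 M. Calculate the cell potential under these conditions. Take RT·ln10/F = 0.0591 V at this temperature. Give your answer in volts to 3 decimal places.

+1.311 V

Pt²⁺/Pt is reduced (cathode, E° = +1.20 V) and Sn²⁺/Sn is oxidized (anode).
E°cell = E°cat − E°an = +1.20 − (−0.15) = +1.35 V; n = 2.
The balanced reaction is Pt²⁺(aq) + Sn(s) → Pt(s) + Sn²⁺(aq), so Q = [Sn²⁺(aq)] / [Pt²⁺(aq)] = 21.2 and log Q = 1.326.
Applying E = E° − (RT ln10/nF)·log Q gives +1.35 − (0.0591/2)(1.326) = +1.311 V.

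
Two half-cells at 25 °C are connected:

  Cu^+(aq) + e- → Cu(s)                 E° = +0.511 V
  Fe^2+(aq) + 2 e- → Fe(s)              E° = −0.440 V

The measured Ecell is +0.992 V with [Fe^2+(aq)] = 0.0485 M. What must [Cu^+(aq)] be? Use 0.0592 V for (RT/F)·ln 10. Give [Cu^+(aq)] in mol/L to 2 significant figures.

The Cu⁺/Cu couple has the larger reduction potential, so it is the cathode: E°cell = +0.511 − (−0.440) = +0.951 V and n = 2.
Since E = E° − (0.0592/n)·log Q, log Q = n(E° − E)/0.0592 = −1.385.
The balanced reaction is 2 Cu^+(aq) + Fe(s) → 2 Cu(s) + Fe^2+(aq), so Q = [Fe^2+(aq)] / [Cu^+(aq)]^2.
Substituting the known concentrations and solving, log [Cu^+(aq)] = 0.035 and [Cu^+(aq)] = 1.1 M.

1.1 M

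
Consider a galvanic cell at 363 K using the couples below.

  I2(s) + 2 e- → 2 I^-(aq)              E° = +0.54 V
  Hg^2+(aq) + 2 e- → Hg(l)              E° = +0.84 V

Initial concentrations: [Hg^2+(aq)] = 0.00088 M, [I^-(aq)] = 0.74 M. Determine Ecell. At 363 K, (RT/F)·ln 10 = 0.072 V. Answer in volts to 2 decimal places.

+0.18 V

Hg²⁺/Hg is reduced (cathode, E° = +0.84 V) and I₂/I⁻ is oxidized (anode).
The standard potential is +0.84 − (+0.54) = +0.30 V and the balanced reaction transfers n = 2 electrons.
For the overall reaction Hg^2+(aq) + 2 I^-(aq) → Hg(l) + I2(s), Q = 1 / ([Hg^2+(aq)]·[I^-(aq)]^2) = 2.08×10^3, giving log Q = 3.317.
E = E° − (0.072/n)·log Q = +0.30 − (0.072/2)(3.317) = +0.18 V.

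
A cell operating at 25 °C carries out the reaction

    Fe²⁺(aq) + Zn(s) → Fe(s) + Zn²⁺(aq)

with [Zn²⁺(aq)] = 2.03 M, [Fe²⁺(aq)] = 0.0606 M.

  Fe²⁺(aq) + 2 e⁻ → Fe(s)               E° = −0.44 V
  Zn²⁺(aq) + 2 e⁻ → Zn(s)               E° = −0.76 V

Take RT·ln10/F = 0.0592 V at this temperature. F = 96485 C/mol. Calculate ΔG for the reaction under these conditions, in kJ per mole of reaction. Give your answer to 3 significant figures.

E°cell = −0.44 − (−0.76) = +0.32 V; the balanced reaction transfers n = 2 electrons.
Q = [Zn²⁺(aq)] / [Fe²⁺(aq)] = 33.5, so log Q = 1.525 and E = +0.32 − (0.0592/2)(1.525) = +0.2749 V.
ΔG = −nFE = −(2)(96485)(+0.2749) J/mol = −53.0 kJ/mol.

−53.0 kJ/mol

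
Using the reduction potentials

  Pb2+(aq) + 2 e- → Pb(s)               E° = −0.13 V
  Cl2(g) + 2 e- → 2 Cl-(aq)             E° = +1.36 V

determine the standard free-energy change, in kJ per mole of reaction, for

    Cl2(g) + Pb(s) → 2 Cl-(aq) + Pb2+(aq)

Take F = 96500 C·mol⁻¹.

In the reaction as written Cl2(g) is reduced, so the Cl₂/Cl⁻ couple is the cathode and Pb²⁺/Pb is the anode.
E°cell = +1.36 − (−0.13) = +1.49 V; balancing electrons gives n = 2.
ΔG° = −nFE°cell = −(2)(96500)(+1.49) J/mol = −288 kJ/mol.

−288 kJ/mol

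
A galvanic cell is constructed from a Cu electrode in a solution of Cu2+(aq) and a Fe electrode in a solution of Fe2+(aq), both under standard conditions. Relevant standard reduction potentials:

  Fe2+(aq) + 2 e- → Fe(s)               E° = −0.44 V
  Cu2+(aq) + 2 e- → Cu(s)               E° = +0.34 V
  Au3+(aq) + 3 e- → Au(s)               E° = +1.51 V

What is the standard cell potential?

+0.78 V

Of the two couples in this cell, the one with the more positive reduction potential is reduced at the cathode: here that is Cu²⁺/Cu (+0.34 V); Fe²⁺/Fe (−0.44 V) is the anode.
E°cell = E°(cathode) − E°(anode) = +0.34 − (−0.44) = +0.78 V.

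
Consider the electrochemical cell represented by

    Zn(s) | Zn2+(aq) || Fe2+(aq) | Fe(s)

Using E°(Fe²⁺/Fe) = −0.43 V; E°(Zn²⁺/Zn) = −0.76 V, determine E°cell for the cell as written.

+0.33 V

By convention the left-hand electrode in cell notation is the anode (oxidation) and the right-hand electrode is the cathode (reduction).
E°cell = E°(right) − E°(left) = −0.43 − (−0.76) = +0.33 V.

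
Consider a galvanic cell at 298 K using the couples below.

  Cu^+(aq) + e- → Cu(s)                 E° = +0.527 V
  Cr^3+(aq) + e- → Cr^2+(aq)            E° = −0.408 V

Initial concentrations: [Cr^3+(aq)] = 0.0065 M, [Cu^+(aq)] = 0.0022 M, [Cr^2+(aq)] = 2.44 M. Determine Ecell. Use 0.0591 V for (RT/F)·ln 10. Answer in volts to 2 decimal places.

Since E°(Cu⁺/Cu) > E°(Cr³⁺/Cr²⁺), Cu⁺/Cu serves as the cathode.
E°cell = E°cat − E°an = +0.527 − (−0.408) = +0.935 V; n = 1.
For the overall reaction Cu^+(aq) + Cr^2+(aq) → Cu(s) + Cr^3+(aq), Q = [Cr^3+(aq)] / ([Cu^+(aq)]·[Cr^2+(aq)]) = 1.21, giving log Q = 0.083.
Applying E = E° − (RT ln10/nF)·log Q gives +0.935 − (0.0591/1)(0.083) = +0.93 V.

+0.93 V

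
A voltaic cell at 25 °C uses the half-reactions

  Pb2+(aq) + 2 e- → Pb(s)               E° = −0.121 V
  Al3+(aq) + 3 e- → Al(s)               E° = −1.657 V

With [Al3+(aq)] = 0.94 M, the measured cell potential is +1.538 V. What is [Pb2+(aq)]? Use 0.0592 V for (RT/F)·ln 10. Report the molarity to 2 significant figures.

The Pb²⁺/Pb couple has the larger reduction potential, so it is the cathode: E°cell = −0.121 − (−1.657) = +1.536 V and n = 6.
Rearranging E = E° − (0.0592/n)·log Q gives log Q = 6(+1.536 − (+1.538))/0.0592 = −0.203.
For 3 Pb2+(aq) + 2 Al(s) → 3 Pb(s) + 2 Al3+(aq), the reaction quotient is Q = [Al3+(aq)]^2 / [Pb2+(aq)]^3.
Substituting the known concentrations and solving, log [Pb2+(aq)] = 0.050 and [Pb2+(aq)] = 1.1 M.

1.1 M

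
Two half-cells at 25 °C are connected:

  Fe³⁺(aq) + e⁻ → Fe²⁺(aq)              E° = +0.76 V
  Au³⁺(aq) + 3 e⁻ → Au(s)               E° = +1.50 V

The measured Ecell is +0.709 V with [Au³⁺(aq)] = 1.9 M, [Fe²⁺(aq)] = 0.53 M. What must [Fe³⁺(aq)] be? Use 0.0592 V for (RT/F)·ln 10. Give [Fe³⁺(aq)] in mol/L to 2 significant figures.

Au³⁺/Au is the cathode (higher E°); E°cell = +1.50 − (+0.76) = +0.74 V with n = 3.
Since E = E° − (0.0592/n)·log Q, log Q = n(E° − E)/0.0592 = 1.571.
Balancing electrons gives Au³⁺(aq) + 3 Fe²⁺(aq) → Au(s) + 3 Fe³⁺(aq); thus Q = [Fe³⁺(aq)]^3 / ([Au³⁺(aq)]·[Fe²⁺(aq)]^3).
Substituting the known concentrations and solving, log [Fe³⁺(aq)] = 0.341 and [Fe³⁺(aq)] = 2.2 M.

2.2 M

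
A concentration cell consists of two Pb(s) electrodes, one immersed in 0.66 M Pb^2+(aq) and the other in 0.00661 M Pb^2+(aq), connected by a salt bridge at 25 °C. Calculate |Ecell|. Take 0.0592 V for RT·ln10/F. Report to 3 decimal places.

For a concentration cell E°cell = 0, since both electrodes use the same couple.
The compartment with the higher Pb^2+(aq) concentration (0.66 M) acts as the cathode; ions are reduced there and produced at the dilute (0.00661 M) anode.
With n = 2, Ecell = −(0.0592/2)·log([dilute]/[conc]) = −(0.0592/2)·log(0.00661/0.66) = +0.059 V.

0.059 V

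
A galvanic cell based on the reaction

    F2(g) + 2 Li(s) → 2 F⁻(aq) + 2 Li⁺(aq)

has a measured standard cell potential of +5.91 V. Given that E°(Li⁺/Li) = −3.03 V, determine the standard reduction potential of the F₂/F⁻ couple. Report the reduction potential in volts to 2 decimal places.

In the reaction as written the F₂/F⁻ couple is reduced (cathode) and Li⁺/Li is oxidized (anode), so E°cell = E°(F₂/F⁻) − E°(Li⁺/Li).
E°(F₂/F⁻) = E°cell + E°(anode) = +5.91 + (−3.03) = +2.88 V.

+2.88 V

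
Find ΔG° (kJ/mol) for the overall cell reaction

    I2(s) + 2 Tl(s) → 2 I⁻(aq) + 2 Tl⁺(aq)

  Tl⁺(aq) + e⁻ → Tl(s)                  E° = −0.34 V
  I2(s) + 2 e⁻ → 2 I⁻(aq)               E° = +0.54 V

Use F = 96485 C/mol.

−170 kJ/mol

In the reaction as written I2(s) is reduced, so the I₂/I⁻ couple is the cathode and Tl⁺/Tl is the anode.
E°cell = +0.54 − (−0.34) = +0.88 V; balancing electrons gives n = 2.
ΔG° = −nFE°cell = −(2)(96485)(+0.88) J/mol = −170 kJ/mol.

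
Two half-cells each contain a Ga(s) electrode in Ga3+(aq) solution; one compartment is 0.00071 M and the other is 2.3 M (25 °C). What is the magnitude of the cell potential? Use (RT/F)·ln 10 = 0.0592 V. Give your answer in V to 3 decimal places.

0.069 V

For a concentration cell E°cell = 0, since both electrodes use the same couple.
The compartment with the higher Ga3+(aq) concentration (2.3 M) acts as the cathode; ions are reduced there and produced at the dilute (0.00071 M) anode.
With n = 3, Ecell = −(0.0592/3)·log([dilute]/[conc]) = −(0.0592/3)·log(0.00071/2.3) = +0.069 V.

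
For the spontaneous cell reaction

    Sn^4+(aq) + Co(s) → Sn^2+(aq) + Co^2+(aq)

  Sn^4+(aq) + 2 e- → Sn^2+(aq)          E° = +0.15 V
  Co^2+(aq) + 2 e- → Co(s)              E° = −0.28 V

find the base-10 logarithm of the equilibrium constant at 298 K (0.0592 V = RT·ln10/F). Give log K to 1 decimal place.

log K = 14.5

The Sn⁴⁺/Sn²⁺ couple is reduced (cathode); E°cell = +0.15 − (−0.28) = +0.43 V with n = 2.
At equilibrium E = 0, so log K = nE°cell / 0.0592 = (2)(+0.43) / 0.0592 = 14.5.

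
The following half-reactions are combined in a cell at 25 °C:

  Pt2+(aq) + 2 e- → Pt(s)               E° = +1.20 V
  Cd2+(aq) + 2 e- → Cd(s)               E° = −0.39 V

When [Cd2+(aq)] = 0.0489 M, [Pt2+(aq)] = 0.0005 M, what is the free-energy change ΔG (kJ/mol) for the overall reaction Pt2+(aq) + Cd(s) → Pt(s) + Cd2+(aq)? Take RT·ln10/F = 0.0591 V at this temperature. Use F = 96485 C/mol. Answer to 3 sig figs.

E°cell = +1.20 − (−0.39) = +1.59 V; the balanced reaction transfers n = 2 electrons.
Here Q = [Cd2+(aq)] / [Pt2+(aq)] = 97.8 (log Q = 1.990), giving E = +1.59 − (0.0591/2)·(1.990) = +1.5312 V.
Finally ΔG = −nFE = −(2)(96485 C/mol)(+1.5312 V) = −295 kJ/mol.

−295 kJ/mol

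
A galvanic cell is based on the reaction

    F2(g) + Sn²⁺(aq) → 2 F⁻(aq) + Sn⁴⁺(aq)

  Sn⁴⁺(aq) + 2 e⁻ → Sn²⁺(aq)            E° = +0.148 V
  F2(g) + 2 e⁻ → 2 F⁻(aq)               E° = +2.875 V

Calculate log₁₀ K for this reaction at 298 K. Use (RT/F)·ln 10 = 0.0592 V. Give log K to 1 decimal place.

log K = 92.1

The F₂/F⁻ couple is reduced (cathode); E°cell = +2.875 − (+0.148) = +2.727 V with n = 2.
At equilibrium E = 0, so log K = nE°cell / 0.0592 = (2)(+2.727) / 0.0592 = 92.1.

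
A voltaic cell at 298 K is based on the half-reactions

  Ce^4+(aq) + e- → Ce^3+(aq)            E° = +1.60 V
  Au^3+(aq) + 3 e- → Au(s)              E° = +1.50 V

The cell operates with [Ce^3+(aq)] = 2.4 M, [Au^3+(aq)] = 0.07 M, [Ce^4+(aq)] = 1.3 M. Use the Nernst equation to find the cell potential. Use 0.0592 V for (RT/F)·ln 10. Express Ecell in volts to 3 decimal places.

+0.107 V

The Ce⁴⁺/Ce³⁺ couple has the more positive E°, so it is the cathode; Au³⁺/Au is the anode.
E°cell = E°cat − E°an = +1.60 − (+1.50) = +0.10 V; n = 3.
For the overall reaction 3 Ce^4+(aq) + Au(s) → 3 Ce^3+(aq) + Au^3+(aq), Q = ([Ce^3+(aq)]^3·[Au^3+(aq)]) / [Ce^4+(aq)]^3 = 0.44, giving log Q = −0.356.
Applying E = E° − (RT ln10/nF)·log Q gives +0.10 − (0.0592/3)(−0.356) = +0.107 V.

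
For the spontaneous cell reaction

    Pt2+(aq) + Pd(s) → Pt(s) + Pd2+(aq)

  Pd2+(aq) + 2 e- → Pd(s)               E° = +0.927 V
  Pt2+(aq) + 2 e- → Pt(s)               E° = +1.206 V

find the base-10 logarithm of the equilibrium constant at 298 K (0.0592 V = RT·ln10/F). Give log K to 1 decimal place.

The Pt²⁺/Pt couple is reduced (cathode); E°cell = +1.206 − (+0.927) = +0.279 V with n = 2.
At equilibrium E = 0, so log K = nE°cell / 0.0592 = (2)(+0.279) / 0.0592 = 9.4.

log K = 9.4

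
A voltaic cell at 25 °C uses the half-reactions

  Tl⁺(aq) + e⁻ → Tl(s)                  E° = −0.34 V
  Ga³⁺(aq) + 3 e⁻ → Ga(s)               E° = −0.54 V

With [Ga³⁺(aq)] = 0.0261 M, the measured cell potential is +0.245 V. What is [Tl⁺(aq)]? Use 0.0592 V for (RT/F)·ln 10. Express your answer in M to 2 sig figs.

With Tl⁺/Tl at the cathode and Ga³⁺/Ga at the anode, E°cell = −0.34 − (−0.54) = +0.20 V (n = 3).
From the Nernst equation, log Q = n(E° − E)/0.0592 = 3·(+0.20 − (+0.245))/0.0592 = −2.280.
For 3 Tl⁺(aq) + Ga(s) → 3 Tl(s) + Ga³⁺(aq), the reaction quotient is Q = [Ga³⁺(aq)] / [Tl⁺(aq)]^3.
Substituting the known concentrations and solving, log [Tl⁺(aq)] = 0.232 and [Tl⁺(aq)] = 1.7 M.

1.7 M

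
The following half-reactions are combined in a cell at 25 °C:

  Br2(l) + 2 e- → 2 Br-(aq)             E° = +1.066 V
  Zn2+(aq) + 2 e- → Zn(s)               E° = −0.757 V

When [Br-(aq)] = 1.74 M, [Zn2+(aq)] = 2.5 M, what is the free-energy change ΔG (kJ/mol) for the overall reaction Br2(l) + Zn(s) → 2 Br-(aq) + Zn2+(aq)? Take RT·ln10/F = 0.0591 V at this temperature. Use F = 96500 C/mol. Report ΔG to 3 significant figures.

The standard cell potential is +1.066 − (−0.757) = +1.823 V, with n = 2 electrons in the balanced equation.
Here Q = [Br-(aq)]^2·[Zn2+(aq)] = 7.57 (log Q = 0.879), giving E = +1.823 − (0.0591/2)·(0.879) = +1.7970 V.
Finally ΔG = −nFE = −(2)(96500 C/mol)(+1.7970 V) = −347 kJ/mol.

−347 kJ/mol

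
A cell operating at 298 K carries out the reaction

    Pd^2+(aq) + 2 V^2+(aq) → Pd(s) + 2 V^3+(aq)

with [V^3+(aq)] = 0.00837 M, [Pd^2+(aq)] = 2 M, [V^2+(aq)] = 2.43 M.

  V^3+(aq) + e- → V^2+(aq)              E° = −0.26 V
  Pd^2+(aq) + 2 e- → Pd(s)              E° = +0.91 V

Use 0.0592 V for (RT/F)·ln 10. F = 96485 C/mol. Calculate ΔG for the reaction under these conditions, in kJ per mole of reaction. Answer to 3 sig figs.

−256 kJ/mol

The standard cell potential is +0.91 − (−0.26) = +1.17 V, with n = 2 electrons in the balanced equation.
Q = [V^3+(aq)]^2 / ([Pd^2+(aq)]·[V^2+(aq)]^2) = 5.93×10^−6, so log Q = −5.227 and E = +1.17 − (0.0592/2)(−5.227) = +1.3247 V.
Finally ΔG = −nFE = −(2)(96485 C/mol)(+1.3247 V) = −256 kJ/mol.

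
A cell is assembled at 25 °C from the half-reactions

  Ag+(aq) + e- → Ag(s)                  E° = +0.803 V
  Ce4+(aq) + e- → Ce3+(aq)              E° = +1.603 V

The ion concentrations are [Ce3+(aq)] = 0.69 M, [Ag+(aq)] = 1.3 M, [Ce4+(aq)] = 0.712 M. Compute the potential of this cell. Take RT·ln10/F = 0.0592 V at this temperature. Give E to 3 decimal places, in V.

Ce⁴⁺/Ce³⁺ is reduced (cathode, E° = +1.603 V) and Ag⁺/Ag is oxidized (anode).
The standard potential is +1.603 − (+0.803) = +0.800 V and the balanced reaction transfers n = 1 electron.
The balanced reaction is Ce4+(aq) + Ag(s) → Ce3+(aq) + Ag+(aq), so Q = ([Ce3+(aq)]·[Ag+(aq)]) / [Ce4+(aq)] = 1.26 and log Q = 0.100.
E = E° − (0.0592/n)·log Q = +0.800 − (0.0592/1)(0.100) = +0.794 V.

+0.794 V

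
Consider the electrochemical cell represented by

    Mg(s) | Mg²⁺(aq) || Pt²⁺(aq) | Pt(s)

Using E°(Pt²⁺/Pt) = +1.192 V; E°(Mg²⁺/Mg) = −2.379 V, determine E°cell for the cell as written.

+3.571 V

By convention the left-hand electrode in cell notation is the anode (oxidation) and the right-hand electrode is the cathode (reduction).
E°cell = E°(right) − E°(left) = +1.192 − (−2.379) = +3.571 V.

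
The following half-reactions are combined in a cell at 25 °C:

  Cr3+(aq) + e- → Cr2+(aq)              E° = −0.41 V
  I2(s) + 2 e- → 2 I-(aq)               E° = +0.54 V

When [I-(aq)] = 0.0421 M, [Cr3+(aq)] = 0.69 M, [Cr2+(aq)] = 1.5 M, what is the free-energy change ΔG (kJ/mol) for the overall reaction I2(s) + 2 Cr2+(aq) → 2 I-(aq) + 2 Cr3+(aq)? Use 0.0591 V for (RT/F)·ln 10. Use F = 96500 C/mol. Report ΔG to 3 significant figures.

−203 kJ/mol

The standard cell potential is +0.54 − (−0.41) = +0.95 V, with n = 2 electrons in the balanced equation.
The reaction quotient is ([I-(aq)]^2·[Cr3+(aq)]^2) / [Cr2+(aq)]^2 = 0.000375; by Nernst, E = +0.95 − (0.0591/2)(−3.426) = +1.0512 V.
Finally ΔG = −nFE = −(2)(96500 C/mol)(+1.0512 V) = −203 kJ/mol.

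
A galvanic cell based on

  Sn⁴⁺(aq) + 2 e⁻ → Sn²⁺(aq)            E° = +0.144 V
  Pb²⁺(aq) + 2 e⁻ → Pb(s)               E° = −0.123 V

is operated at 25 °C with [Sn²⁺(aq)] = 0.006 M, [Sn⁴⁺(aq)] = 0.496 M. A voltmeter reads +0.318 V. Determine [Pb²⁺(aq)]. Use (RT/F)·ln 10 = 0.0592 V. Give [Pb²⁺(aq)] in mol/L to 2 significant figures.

With Sn⁴⁺/Sn²⁺ at the cathode and Pb²⁺/Pb at the anode, E°cell = +0.144 − (−0.123) = +0.267 V (n = 2).
Since E = E° − (0.0592/n)·log Q, log Q = n(E° − E)/0.0592 = −1.723.
The balanced reaction is Sn⁴⁺(aq) + Pb(s) → Sn²⁺(aq) + Pb²⁺(aq), so Q = ([Sn²⁺(aq)]·[Pb²⁺(aq)]) / [Sn⁴⁺(aq)].
Solving for the unknown gives log [Pb²⁺(aq)] = 0.194, so [Pb²⁺(aq)] ≈ 1.6 M.

1.6 M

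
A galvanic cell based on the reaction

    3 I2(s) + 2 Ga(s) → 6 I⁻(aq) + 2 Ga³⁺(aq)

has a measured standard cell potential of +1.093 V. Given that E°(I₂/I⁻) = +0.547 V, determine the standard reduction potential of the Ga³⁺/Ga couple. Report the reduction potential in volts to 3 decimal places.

−0.546 V

In the reaction as written the I₂/I⁻ couple is reduced (cathode) and Ga³⁺/Ga is oxidized (anode), so E°cell = E°(I₂/I⁻) − E°(Ga³⁺/Ga).
E°(Ga³⁺/Ga) = E°(cathode) − E°cell = +0.547 − (+1.093) = −0.546 V.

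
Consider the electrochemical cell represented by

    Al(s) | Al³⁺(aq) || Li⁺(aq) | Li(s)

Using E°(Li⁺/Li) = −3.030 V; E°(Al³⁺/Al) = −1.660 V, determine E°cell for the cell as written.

−1.370 V

By convention the left-hand electrode in cell notation is the anode (oxidation) and the right-hand electrode is the cathode (reduction).
E°cell = E°(right) − E°(left) = −3.030 − (−1.660) = −1.370 V.
The negative sign shows that, as written, the cell would require an external voltage to drive the reaction.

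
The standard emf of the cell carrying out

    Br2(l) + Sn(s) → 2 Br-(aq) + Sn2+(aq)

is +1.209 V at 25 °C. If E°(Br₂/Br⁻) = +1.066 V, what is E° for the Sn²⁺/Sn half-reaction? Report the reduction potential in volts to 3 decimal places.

−0.143 V

In the reaction as written the Br₂/Br⁻ couple is reduced (cathode) and Sn²⁺/Sn is oxidized (anode), so E°cell = E°(Br₂/Br⁻) − E°(Sn²⁺/Sn).
E°(Sn²⁺/Sn) = E°(cathode) − E°cell = +1.066 − (+1.209) = −0.143 V.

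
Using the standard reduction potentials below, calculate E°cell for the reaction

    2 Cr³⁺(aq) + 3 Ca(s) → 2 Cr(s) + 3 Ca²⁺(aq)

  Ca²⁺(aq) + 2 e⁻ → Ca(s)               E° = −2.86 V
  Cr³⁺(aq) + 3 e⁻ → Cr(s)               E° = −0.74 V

Cr³⁺(aq) gains electrons, so the Cr³⁺/Cr couple is the cathode; the Ca²⁺/Ca couple is the anode.
E°cell = E°(cathode) − E°(anode) = −0.74 − (−2.86) = +2.12 V.
The positive value indicates the reaction is spontaneous as written.

+2.12 V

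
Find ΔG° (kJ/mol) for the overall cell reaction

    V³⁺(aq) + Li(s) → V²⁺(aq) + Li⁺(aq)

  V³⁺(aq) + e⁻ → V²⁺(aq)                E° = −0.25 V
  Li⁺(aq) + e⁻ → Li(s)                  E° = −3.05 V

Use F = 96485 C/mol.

In the reaction as written V³⁺(aq) is reduced, so the V³⁺/V²⁺ couple is the cathode and Li⁺/Li is the anode.
E°cell = −0.25 − (−3.05) = +2.80 V; balancing electrons gives n = 1.
ΔG° = −nFE°cell = −(1)(96485)(+2.80) J/mol = −270 kJ/mol.

−270 kJ/mol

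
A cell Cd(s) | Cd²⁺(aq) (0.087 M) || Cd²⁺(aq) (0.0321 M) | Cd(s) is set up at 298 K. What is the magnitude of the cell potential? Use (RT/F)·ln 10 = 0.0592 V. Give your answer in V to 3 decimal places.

0.013 V

For a concentration cell E°cell = 0, since both electrodes use the same couple.
The compartment with the higher Cd²⁺(aq) concentration (0.087 M) acts as the cathode; ions are reduced there and produced at the dilute (0.0321 M) anode.
With n = 2, Ecell = −(0.0592/2)·log([dilute]/[conc]) = −(0.0592/2)·log(0.0321/0.087) = +0.013 V.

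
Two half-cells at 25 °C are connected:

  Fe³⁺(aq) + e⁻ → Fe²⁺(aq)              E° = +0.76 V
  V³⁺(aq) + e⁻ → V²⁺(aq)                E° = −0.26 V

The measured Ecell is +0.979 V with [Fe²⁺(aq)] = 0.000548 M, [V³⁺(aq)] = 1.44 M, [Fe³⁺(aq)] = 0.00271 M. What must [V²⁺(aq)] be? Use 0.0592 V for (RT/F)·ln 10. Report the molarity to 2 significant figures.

The Fe³⁺/Fe²⁺ couple has the larger reduction potential, so it is the cathode: E°cell = +0.76 − (−0.26) = +1.02 V and n = 1.
Rearranging E = E° − (0.0592/n)·log Q gives log Q = 1(+1.02 − (+0.979))/0.0592 = 0.693.
The balanced reaction is Fe³⁺(aq) + V²⁺(aq) → Fe²⁺(aq) + V³⁺(aq), so Q = ([Fe²⁺(aq)]·[V³⁺(aq)]) / ([Fe³⁺(aq)]·[V²⁺(aq)]).
Solving for the unknown gives log [V²⁺(aq)] = −1.229, so [V²⁺(aq)] ≈ 0.059 M.

0.059 M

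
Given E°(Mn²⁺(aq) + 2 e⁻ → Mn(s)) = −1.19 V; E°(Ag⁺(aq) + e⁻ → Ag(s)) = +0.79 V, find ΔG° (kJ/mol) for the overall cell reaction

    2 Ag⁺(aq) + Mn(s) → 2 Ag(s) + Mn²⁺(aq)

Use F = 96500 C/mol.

In the reaction as written Ag⁺(aq) is reduced, so the Ag⁺/Ag couple is the cathode and Mn²⁺/Mn is the anode.
E°cell = +0.79 − (−1.19) = +1.98 V; balancing electrons gives n = 2.
ΔG° = −nFE°cell = −(2)(96500)(+1.98) J/mol = −382 kJ/mol.

−382 kJ/mol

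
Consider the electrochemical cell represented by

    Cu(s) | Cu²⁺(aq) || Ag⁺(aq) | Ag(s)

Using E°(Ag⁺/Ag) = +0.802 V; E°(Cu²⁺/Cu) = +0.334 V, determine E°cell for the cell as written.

By convention the left-hand electrode in cell notation is the anode (oxidation) and the right-hand electrode is the cathode (reduction).
E°cell = E°(right) − E°(left) = +0.802 − (+0.334) = +0.468 V.

+0.468 V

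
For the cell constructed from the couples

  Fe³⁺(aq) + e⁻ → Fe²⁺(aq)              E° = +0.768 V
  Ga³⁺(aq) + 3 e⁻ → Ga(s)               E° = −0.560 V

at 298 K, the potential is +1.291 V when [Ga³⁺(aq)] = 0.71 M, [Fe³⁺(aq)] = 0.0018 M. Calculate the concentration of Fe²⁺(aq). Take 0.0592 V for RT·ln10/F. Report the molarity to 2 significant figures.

With Fe³⁺/Fe²⁺ at the cathode and Ga³⁺/Ga at the anode, E°cell = +0.768 − (−0.560) = +1.328 V (n = 3).
Rearranging E = E° − (0.0592/n)·log Q gives log Q = 3(+1.328 − (+1.291))/0.0592 = 1.875.
For 3 Fe³⁺(aq) + Ga(s) → 3 Fe²⁺(aq) + Ga³⁺(aq), the reaction quotient is Q = ([Fe²⁺(aq)]^3·[Ga³⁺(aq)]) / [Fe³⁺(aq)]^3.
Isolating [Fe²⁺(aq)] in Q = 10^{1.875} yields log [Fe²⁺(aq)] = −2.070, i.e. 0.0085 M.

0.0085 M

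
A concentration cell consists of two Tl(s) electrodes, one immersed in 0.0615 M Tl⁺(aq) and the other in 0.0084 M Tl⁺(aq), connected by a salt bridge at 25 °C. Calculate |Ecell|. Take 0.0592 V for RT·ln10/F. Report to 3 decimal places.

For a concentration cell E°cell = 0, since both electrodes use the same couple.
The compartment with the higher Tl⁺(aq) concentration (0.0615 M) acts as the cathode; ions are reduced there and produced at the dilute (0.0084 M) anode.
With n = 1, Ecell = −(0.0592/1)·log([dilute]/[conc]) = −(0.0592/1)·log(0.0084/0.0615) = +0.051 V.

0.051 V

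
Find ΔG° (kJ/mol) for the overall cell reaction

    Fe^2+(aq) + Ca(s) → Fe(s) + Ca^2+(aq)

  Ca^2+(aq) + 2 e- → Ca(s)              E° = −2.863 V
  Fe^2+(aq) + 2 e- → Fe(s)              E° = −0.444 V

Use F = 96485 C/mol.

In the reaction as written Fe^2+(aq) is reduced, so the Fe²⁺/Fe couple is the cathode and Ca²⁺/Ca is the anode.
E°cell = −0.444 − (−2.863) = +2.419 V; balancing electrons gives n = 2.
ΔG° = −nFE°cell = −(2)(96485)(+2.419) J/mol = −467 kJ/mol.

−467 kJ/mol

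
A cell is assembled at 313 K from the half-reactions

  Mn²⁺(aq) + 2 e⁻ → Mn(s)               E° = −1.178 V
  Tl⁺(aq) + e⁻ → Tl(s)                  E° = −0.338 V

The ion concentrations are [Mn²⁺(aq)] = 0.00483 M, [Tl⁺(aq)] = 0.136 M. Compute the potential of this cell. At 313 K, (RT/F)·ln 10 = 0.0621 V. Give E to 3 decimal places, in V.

Tl⁺/Tl is reduced (cathode, E° = −0.338 V) and Mn²⁺/Mn is oxidized (anode).
E°cell = −0.338 − (−1.178) = +0.840 V, with n = 2 electrons transferred.
The balanced reaction is 2 Tl⁺(aq) + Mn(s) → 2 Tl(s) + Mn²⁺(aq), so Q = [Mn²⁺(aq)] / [Tl⁺(aq)]^2 = 0.261 and log Q = −0.583.
Applying E = E° − (RT ln10/nF)·log Q gives +0.840 − (0.0621/2)(−0.583) = +0.858 V.

+0.858 V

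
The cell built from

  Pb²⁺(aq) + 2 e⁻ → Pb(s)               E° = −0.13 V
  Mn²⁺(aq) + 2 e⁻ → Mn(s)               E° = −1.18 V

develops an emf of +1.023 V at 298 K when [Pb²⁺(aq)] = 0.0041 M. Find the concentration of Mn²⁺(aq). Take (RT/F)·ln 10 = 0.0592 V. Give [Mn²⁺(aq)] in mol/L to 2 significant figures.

0.033 M

The Pb²⁺/Pb couple has the larger reduction potential, so it is the cathode: E°cell = −0.13 − (−1.18) = +1.05 V and n = 2.
Since E = E° − (0.0592/n)·log Q, log Q = n(E° − E)/0.0592 = 0.912.
The balanced reaction is Pb²⁺(aq) + Mn(s) → Pb(s) + Mn²⁺(aq), so Q = [Mn²⁺(aq)] / [Pb²⁺(aq)].
Solving for the unknown gives log [Mn²⁺(aq)] = −1.475, so [Mn²⁺(aq)] ≈ 0.033 M.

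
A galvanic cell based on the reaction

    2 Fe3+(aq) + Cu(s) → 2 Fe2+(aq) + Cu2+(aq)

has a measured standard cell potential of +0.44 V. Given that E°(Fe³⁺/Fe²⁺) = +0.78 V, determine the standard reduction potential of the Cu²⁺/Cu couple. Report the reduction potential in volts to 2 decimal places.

+0.34 V

In the reaction as written the Fe³⁺/Fe²⁺ couple is reduced (cathode) and Cu²⁺/Cu is oxidized (anode), so E°cell = E°(Fe³⁺/Fe²⁺) − E°(Cu²⁺/Cu).
E°(Cu²⁺/Cu) = E°(cathode) − E°cell = +0.78 − (+0.44) = +0.34 V.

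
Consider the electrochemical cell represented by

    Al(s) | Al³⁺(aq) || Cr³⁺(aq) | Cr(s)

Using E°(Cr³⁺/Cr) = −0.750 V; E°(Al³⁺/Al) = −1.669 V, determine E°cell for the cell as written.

By convention the left-hand electrode in cell notation is the anode (oxidation) and the right-hand electrode is the cathode (reduction).
E°cell = E°(right) − E°(left) = −0.750 − (−1.669) = +0.919 V.

+0.919 V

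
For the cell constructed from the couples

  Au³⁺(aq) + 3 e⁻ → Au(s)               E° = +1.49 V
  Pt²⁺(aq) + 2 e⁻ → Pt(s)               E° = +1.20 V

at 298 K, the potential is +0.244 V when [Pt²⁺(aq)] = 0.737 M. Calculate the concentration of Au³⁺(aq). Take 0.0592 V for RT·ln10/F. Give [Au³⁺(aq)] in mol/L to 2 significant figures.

The Au³⁺/Au couple has the larger reduction potential, so it is the cathode: E°cell = +1.49 − (+1.20) = +0.29 V and n = 6.
From the Nernst equation, log Q = n(E° − E)/0.0592 = 6·(+0.29 − (+0.244))/0.0592 = 4.662.
The balanced reaction is 2 Au³⁺(aq) + 3 Pt(s) → 2 Au(s) + 3 Pt²⁺(aq), so Q = [Pt²⁺(aq)]^3 / [Au³⁺(aq)]^2.
Solving for the unknown gives log [Au³⁺(aq)] = −2.530, so [Au³⁺(aq)] ≈ 0.0030 M.

0.0030 M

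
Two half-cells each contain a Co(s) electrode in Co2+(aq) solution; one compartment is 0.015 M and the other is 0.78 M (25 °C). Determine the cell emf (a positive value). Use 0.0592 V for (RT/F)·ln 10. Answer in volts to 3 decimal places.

0.051 V

For a concentration cell E°cell = 0, since both electrodes use the same couple.
The compartment with the higher Co2+(aq) concentration (0.78 M) acts as the cathode; ions are reduced there and produced at the dilute (0.015 M) anode.
With n = 2, Ecell = −(0.0592/2)·log([dilute]/[conc]) = −(0.0592/2)·log(0.015/0.78) = +0.051 V.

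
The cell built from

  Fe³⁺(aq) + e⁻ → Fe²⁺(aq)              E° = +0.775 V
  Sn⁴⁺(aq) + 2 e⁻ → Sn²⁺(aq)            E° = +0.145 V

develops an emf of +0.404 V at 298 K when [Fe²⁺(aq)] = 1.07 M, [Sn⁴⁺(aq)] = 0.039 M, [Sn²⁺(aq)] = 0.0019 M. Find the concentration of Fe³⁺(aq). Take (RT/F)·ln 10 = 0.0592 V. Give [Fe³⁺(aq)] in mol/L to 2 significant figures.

0.00074 M

The Fe³⁺/Fe²⁺ couple has the larger reduction potential, so it is the cathode: E°cell = +0.775 − (+0.145) = +0.630 V and n = 2.
Rearranging E = E° − (0.0592/n)·log Q gives log Q = 2(+0.630 − (+0.404))/0.0592 = 7.635.
The balanced reaction is 2 Fe³⁺(aq) + Sn²⁺(aq) → 2 Fe²⁺(aq) + Sn⁴⁺(aq), so Q = ([Fe²⁺(aq)]^2·[Sn⁴⁺(aq)]) / ([Fe³⁺(aq)]^2·[Sn²⁺(aq)]).
Substituting the known concentrations and solving, log [Fe³⁺(aq)] = −3.132 and [Fe³⁺(aq)] = 0.00074 M.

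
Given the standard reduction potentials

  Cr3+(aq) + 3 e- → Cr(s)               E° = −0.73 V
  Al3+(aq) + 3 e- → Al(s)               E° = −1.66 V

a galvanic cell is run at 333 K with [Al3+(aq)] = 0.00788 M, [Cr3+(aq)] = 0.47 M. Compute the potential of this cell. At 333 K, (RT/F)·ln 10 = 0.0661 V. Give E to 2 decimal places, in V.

Since E°(Cr³⁺/Cr) > E°(Al³⁺/Al), Cr³⁺/Cr serves as the cathode.
E°cell = −0.73 − (−1.66) = +0.93 V, with n = 3 electrons transferred.
The balanced reaction is Cr3+(aq) + Al(s) → Cr(s) + Al3+(aq), so Q = [Al3+(aq)] / [Cr3+(aq)] = 0.0168 and log Q = −1.776.
E = E° − (0.0661/n)·log Q = +0.93 − (0.0661/3)(−1.776) = +0.97 V.

+0.97 V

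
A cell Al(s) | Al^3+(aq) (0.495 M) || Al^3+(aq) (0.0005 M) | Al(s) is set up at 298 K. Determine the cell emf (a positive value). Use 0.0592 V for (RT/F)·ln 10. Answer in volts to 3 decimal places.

0.059 V

For a concentration cell E°cell = 0, since both electrodes use the same couple.
The compartment with the higher Al^3+(aq) concentration (0.495 M) acts as the cathode; ions are reduced there and produced at the dilute (0.0005 M) anode.
With n = 3, Ecell = −(0.0592/3)·log([dilute]/[conc]) = −(0.0592/3)·log(0.0005/0.495) = +0.059 V.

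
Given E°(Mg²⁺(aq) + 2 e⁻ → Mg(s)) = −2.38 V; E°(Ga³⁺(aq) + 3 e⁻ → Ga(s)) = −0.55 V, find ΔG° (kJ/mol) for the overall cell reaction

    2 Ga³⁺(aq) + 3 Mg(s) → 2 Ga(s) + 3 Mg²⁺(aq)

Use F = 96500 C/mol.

−1060 kJ/mol

In the reaction as written Ga³⁺(aq) is reduced, so the Ga³⁺/Ga couple is the cathode and Mg²⁺/Mg is the anode.
E°cell = −0.55 − (−2.38) = +1.83 V; balancing electrons gives n = 6.
ΔG° = −nFE°cell = −(6)(96500)(+1.83) J/mol = −1060 kJ/mol.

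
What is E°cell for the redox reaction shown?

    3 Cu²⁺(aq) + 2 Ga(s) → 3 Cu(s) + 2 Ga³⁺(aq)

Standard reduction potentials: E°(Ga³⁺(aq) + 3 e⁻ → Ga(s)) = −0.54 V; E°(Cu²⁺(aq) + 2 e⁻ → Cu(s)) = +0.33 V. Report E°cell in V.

Cu²⁺(aq) gains electrons, so the Cu²⁺/Cu couple is the cathode; the Ga³⁺/Ga couple is the anode.
E°cell = E°(cathode) − E°(anode) = +0.33 − (−0.54) = +0.87 V.

+0.87 V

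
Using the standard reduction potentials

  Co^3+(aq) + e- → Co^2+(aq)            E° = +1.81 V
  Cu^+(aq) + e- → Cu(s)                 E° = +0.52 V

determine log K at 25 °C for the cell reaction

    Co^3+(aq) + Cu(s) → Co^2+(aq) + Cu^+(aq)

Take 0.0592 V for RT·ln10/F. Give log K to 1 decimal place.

log K = 21.8

The Co³⁺/Co²⁺ couple is reduced (cathode); E°cell = +1.81 − (+0.52) = +1.29 V with n = 1.
At equilibrium E = 0, so log K = nE°cell / 0.0592 = (1)(+1.29) / 0.0592 = 21.8.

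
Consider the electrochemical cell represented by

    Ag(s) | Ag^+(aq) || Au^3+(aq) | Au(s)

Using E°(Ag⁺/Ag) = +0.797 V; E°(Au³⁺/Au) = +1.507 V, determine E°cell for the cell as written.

By convention the left-hand electrode in cell notation is the anode (oxidation) and the right-hand electrode is the cathode (reduction).
E°cell = E°(right) − E°(left) = +1.507 − (+0.797) = +0.710 V.

+0.710 V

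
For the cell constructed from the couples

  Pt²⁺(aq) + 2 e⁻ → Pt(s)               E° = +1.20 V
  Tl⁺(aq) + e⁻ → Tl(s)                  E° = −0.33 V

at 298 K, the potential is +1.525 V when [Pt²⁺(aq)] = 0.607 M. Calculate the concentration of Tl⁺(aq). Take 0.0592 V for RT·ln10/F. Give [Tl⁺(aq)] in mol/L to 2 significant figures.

0.95 M

The Pt²⁺/Pt couple has the larger reduction potential, so it is the cathode: E°cell = +1.20 − (−0.33) = +1.53 V and n = 2.
From the Nernst equation, log Q = n(E° − E)/0.0592 = 2·(+1.53 − (+1.525))/0.0592 = 0.169.
Balancing electrons gives Pt²⁺(aq) + 2 Tl(s) → Pt(s) + 2 Tl⁺(aq); thus Q = [Tl⁺(aq)]^2 / [Pt²⁺(aq)].
Isolating [Tl⁺(aq)] in Q = 10^{0.169} yields log [Tl⁺(aq)] = −0.024, i.e. 0.95 M.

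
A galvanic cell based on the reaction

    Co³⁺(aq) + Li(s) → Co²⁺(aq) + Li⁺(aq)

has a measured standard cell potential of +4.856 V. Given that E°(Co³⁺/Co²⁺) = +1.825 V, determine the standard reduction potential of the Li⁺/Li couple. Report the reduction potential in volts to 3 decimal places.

In the reaction as written the Co³⁺/Co²⁺ couple is reduced (cathode) and Li⁺/Li is oxidized (anode), so E°cell = E°(Co³⁺/Co²⁺) − E°(Li⁺/Li).
E°(Li⁺/Li) = E°(cathode) − E°cell = +1.825 − (+4.856) = −3.031 V.

−3.031 V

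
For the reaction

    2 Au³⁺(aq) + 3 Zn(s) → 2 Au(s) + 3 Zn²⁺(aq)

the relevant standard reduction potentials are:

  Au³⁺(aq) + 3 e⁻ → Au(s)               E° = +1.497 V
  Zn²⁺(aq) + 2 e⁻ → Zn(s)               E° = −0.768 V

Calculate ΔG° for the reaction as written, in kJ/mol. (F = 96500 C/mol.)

In the reaction as written Au³⁺(aq) is reduced, so the Au³⁺/Au couple is the cathode and Zn²⁺/Zn is the anode.
E°cell = +1.497 − (−0.768) = +2.265 V; balancing electrons gives n = 6.
ΔG° = −nFE°cell = −(6)(96500)(+2.265) J/mol = −1311 kJ/mol.

−1311 kJ/mol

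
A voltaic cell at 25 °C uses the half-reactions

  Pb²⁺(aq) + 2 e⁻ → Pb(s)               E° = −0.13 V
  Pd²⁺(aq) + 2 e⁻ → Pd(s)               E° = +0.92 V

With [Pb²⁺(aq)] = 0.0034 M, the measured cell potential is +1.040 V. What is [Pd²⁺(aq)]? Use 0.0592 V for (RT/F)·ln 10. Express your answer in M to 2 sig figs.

0.0016 M

With Pd²⁺/Pd at the cathode and Pb²⁺/Pb at the anode, E°cell = +0.92 − (−0.13) = +1.05 V (n = 2).
Since E = E° − (0.0592/n)·log Q, log Q = n(E° − E)/0.0592 = 0.338.
Balancing electrons gives Pd²⁺(aq) + Pb(s) → Pd(s) + Pb²⁺(aq); thus Q = [Pb²⁺(aq)] / [Pd²⁺(aq)].
Solving for the unknown gives log [Pd²⁺(aq)] = −2.807, so [Pd²⁺(aq)] ≈ 0.0016 M.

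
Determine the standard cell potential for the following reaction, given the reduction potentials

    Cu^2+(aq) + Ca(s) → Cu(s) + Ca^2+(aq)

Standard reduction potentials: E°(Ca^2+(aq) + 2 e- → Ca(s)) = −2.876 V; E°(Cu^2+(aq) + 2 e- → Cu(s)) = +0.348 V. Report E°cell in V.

In the reaction as written, Cu^2+(aq) is reduced (cathode) and Ca^2+(aq) is produced by oxidation at the anode.
E°cell = E°(cathode) − E°(anode) = +0.348 − (−2.876) = +3.224 V.

+3.224 V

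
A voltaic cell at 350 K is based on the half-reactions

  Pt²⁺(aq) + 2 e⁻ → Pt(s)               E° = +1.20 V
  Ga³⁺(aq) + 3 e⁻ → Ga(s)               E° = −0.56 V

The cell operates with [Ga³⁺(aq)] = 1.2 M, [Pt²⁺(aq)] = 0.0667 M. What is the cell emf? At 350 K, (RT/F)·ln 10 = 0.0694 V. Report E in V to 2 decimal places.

Pt²⁺/Pt is reduced (cathode, E° = +1.20 V) and Ga³⁺/Ga is oxidized (anode).
E°cell = +1.20 − (−0.56) = +1.76 V, with n = 6 electrons transferred.
Balancing gives 3 Pt²⁺(aq) + 2 Ga(s) → 3 Pt(s) + 2 Ga³⁺(aq); hence Q = [Ga³⁺(aq)]^2 / [Pt²⁺(aq)]^3 = 4.85×10^3 (log Q = 3.686).
Applying E = E° − (RT ln10/nF)·log Q gives +1.76 − (0.0694/6)(3.686) = +1.72 V.

+1.72 V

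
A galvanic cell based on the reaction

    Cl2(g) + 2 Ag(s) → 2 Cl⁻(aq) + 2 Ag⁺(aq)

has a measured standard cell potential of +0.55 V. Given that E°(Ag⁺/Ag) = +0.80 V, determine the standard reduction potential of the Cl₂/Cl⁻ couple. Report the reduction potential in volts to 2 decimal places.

+1.35 V

In the reaction as written the Cl₂/Cl⁻ couple is reduced (cathode) and Ag⁺/Ag is oxidized (anode), so E°cell = E°(Cl₂/Cl⁻) − E°(Ag⁺/Ag).
E°(Cl₂/Cl⁻) = E°cell + E°(anode) = +0.55 + (+0.80) = +1.35 V.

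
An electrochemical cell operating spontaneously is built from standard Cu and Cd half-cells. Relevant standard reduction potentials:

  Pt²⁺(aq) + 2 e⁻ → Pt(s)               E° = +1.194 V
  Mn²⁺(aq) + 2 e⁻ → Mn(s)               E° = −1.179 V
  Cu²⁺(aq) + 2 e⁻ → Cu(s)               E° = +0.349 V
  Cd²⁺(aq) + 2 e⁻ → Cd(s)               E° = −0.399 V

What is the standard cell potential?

The Cu²⁺/Cu couple has the higher E°, so Cu ion is reduced (cathode) and Cd is oxidized (anode).
E°cell = E°(cathode) − E°(anode) = +0.349 − (−0.399) = +0.748 V.

+0.748 V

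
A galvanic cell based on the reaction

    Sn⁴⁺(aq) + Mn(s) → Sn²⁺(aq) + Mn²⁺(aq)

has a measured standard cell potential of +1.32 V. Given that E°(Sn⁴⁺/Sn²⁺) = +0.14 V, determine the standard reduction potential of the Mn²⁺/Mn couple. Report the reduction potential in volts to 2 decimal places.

In the reaction as written the Sn⁴⁺/Sn²⁺ couple is reduced (cathode) and Mn²⁺/Mn is oxidized (anode), so E°cell = E°(Sn⁴⁺/Sn²⁺) − E°(Mn²⁺/Mn).
E°(Mn²⁺/Mn) = E°(cathode) − E°cell = +0.14 − (+1.32) = −1.18 V.

−1.18 V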